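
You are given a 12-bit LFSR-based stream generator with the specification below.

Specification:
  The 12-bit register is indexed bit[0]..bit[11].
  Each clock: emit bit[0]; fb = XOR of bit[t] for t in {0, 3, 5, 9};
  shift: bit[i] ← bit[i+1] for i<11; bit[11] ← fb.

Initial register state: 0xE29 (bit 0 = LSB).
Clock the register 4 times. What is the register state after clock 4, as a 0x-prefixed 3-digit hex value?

0xAE2

reg_0 = 0xE29
clock 1: out=1, reg = 0x714
clock 2: out=0, reg = 0xB8A
clock 3: out=0, reg = 0x5C5
clock 4: out=1, reg = 0xAE2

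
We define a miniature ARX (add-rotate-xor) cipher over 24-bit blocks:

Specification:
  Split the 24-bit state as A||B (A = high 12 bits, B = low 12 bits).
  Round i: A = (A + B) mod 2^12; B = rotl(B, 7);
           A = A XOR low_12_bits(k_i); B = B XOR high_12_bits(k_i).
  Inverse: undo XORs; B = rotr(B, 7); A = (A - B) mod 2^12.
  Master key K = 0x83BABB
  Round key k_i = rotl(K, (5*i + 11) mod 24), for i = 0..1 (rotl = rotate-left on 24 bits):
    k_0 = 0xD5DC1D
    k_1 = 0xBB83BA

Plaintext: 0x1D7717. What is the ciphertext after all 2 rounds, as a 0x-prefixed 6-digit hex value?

0x86290F

s_0 = plaintext = 0x1D7717
s_1 = Round(s_0, k_0) = 0x4F36E5
s_2 = Round(s_1, k_1) = 0x86290F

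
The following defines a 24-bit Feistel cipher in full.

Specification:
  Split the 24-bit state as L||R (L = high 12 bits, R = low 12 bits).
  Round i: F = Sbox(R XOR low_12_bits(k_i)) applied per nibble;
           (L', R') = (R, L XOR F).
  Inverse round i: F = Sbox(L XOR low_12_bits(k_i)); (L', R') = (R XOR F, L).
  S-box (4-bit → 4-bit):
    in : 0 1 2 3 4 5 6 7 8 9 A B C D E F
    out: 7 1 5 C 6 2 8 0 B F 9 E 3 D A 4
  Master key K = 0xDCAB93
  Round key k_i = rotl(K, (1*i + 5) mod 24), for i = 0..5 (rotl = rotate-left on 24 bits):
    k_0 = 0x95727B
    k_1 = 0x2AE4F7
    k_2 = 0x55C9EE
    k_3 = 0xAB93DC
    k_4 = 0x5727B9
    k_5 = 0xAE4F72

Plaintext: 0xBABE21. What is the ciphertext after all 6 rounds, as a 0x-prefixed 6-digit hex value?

0xEA717D

s_0 = plaintext = 0xBABE21
s_1 = Round(s_0, k_0) = 0xE21882
s_2 = Round(s_1, k_1) = 0x882D23
s_3 = Round(s_2, k_2) = 0xD23EBF
s_4 = Round(s_3, k_3) = 0xEBF0AF
s_5 = Round(s_4, k_4) = 0x0AFEA7
s_6 = Round(s_5, k_5) = 0xEA717D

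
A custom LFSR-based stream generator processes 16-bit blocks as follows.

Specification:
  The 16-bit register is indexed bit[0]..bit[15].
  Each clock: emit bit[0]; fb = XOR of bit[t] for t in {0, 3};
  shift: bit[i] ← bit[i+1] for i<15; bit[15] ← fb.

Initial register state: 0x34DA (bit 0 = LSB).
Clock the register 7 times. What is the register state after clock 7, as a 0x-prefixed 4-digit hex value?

0x8269

reg_0 = 0x34DA
clock 1: out=0, reg = 0x9A6D
clock 2: out=1, reg = 0x4D36
clock 3: out=0, reg = 0x269B
clock 4: out=1, reg = 0x134D
clock 5: out=1, reg = 0x09A6
clock 6: out=0, reg = 0x04D3
clock 7: out=1, reg = 0x8269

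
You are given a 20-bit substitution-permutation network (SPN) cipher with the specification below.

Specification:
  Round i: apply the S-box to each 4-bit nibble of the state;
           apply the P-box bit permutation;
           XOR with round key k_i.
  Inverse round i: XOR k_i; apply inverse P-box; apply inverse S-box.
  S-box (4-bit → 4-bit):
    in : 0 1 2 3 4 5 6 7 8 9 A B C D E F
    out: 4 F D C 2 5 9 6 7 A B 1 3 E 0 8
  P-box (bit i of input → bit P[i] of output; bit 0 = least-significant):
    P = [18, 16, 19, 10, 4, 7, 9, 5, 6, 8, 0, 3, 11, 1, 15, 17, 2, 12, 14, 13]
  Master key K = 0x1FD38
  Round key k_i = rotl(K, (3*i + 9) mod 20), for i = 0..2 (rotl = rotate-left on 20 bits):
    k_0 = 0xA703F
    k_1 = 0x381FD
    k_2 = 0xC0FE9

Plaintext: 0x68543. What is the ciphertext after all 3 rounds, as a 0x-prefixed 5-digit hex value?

0xA174C

s_0 = plaintext = 0x68543
s_1 = Round(s_0, k_0) = 0x2DCF8
s_2 = Round(s_1, k_1) = 0xC609B
s_3 = Round(s_2, k_2) = 0xA174C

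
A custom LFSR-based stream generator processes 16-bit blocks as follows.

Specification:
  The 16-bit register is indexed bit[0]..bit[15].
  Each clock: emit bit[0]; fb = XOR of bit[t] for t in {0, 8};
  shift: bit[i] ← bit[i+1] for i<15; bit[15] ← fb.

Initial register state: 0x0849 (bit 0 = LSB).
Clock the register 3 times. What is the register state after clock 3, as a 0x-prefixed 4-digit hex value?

reg_0 = 0x0849
clock 1: out=1, reg = 0x8424
clock 2: out=0, reg = 0x4212
clock 3: out=0, reg = 0x2109

0x2109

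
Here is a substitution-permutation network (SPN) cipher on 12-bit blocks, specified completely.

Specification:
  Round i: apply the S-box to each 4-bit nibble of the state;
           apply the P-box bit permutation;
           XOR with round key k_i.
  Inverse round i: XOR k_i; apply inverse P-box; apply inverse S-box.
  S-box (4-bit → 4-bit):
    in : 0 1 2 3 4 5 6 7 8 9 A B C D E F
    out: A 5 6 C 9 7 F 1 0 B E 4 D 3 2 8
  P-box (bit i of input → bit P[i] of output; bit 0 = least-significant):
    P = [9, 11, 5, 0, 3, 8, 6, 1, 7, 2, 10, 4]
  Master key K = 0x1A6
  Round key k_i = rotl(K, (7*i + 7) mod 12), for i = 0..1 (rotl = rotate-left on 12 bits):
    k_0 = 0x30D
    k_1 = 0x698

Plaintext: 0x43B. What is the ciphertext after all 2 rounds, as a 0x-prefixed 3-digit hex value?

0x28B

s_0 = plaintext = 0x43B
s_1 = Round(s_0, k_0) = 0x3FF
s_2 = Round(s_1, k_1) = 0x28B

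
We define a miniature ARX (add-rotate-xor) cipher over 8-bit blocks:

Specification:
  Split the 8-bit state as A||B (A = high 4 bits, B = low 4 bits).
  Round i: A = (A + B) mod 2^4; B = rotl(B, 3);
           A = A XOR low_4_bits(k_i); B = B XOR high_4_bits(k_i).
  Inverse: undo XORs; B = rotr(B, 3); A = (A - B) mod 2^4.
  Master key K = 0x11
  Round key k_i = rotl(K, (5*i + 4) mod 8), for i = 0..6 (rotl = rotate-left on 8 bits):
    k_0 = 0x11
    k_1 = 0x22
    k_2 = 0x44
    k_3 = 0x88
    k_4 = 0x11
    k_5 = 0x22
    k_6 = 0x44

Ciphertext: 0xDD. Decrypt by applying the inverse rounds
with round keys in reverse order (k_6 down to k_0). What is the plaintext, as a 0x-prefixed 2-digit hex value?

s_0 = ciphertext = 0xDD
s_1 = InvRound(s_0, k_6) = 0x63
s_2 = InvRound(s_1, k_5) = 0x22
s_3 = InvRound(s_2, k_4) = 0xD6
s_4 = InvRound(s_3, k_3) = 0x8D
s_5 = InvRound(s_4, k_2) = 0x93
s_6 = InvRound(s_5, k_1) = 0x92
s_7 = InvRound(s_6, k_0) = 0x26

0x26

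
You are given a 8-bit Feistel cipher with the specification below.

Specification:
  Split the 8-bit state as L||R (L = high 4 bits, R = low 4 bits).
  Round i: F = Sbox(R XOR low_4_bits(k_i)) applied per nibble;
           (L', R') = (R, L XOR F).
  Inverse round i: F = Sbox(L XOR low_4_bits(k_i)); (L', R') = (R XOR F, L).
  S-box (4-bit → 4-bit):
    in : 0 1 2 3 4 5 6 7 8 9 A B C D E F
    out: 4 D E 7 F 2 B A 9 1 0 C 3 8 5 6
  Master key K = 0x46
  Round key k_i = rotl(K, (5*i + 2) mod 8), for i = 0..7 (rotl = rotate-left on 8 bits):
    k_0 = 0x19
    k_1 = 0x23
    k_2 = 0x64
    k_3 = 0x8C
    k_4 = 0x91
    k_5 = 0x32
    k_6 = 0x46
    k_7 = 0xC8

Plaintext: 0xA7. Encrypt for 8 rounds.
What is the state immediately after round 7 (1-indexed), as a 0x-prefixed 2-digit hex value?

0x88

s_0 = plaintext = 0xA7
s_1 = Round(s_0, k_0) = 0x7F
s_2 = Round(s_1, k_1) = 0xF4
s_3 = Round(s_2, k_2) = 0x4B
s_4 = Round(s_3, k_3) = 0xBE
s_5 = Round(s_4, k_4) = 0xED
s_6 = Round(s_5, k_5) = 0xD8
s_7 = Round(s_6, k_6) = 0x88
s_8 = Round(s_7, k_7) = 0x8C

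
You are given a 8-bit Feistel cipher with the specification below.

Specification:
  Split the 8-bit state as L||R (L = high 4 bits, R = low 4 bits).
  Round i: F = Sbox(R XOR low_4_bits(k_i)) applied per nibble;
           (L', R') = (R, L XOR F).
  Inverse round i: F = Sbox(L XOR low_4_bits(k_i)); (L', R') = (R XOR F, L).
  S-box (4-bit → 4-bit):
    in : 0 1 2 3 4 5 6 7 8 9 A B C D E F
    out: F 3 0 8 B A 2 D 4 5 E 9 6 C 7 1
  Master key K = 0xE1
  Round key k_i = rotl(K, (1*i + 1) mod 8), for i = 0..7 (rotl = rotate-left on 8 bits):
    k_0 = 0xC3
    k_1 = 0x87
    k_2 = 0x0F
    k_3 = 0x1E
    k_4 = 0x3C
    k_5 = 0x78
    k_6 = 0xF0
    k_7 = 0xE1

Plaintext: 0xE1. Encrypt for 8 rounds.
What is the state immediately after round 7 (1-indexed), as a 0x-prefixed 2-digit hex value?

s_0 = plaintext = 0xE1
s_1 = Round(s_0, k_0) = 0x1E
s_2 = Round(s_1, k_1) = 0xE4
s_3 = Round(s_2, k_2) = 0x47
s_4 = Round(s_3, k_3) = 0x71
s_5 = Round(s_4, k_4) = 0x1B
s_6 = Round(s_5, k_5) = 0xB9
s_7 = Round(s_6, k_6) = 0x9E
s_8 = Round(s_7, k_7) = 0xE8

0x9E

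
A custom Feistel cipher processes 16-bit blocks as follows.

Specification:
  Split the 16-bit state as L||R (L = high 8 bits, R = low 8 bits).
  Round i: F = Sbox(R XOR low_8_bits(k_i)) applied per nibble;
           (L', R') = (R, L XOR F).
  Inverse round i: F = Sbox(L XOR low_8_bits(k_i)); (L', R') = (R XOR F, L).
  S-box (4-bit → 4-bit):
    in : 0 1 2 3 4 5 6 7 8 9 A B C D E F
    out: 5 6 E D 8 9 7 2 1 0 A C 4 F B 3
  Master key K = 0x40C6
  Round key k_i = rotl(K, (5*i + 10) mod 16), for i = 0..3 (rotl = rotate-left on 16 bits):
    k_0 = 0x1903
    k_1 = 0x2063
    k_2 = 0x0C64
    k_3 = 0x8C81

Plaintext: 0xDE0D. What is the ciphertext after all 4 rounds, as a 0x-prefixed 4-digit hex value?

s_0 = plaintext = 0xDE0D
s_1 = Round(s_0, k_0) = 0x0D85
s_2 = Round(s_1, k_1) = 0x85BA
s_3 = Round(s_2, k_2) = 0xBA7E
s_4 = Round(s_3, k_3) = 0x7E89

0x7E89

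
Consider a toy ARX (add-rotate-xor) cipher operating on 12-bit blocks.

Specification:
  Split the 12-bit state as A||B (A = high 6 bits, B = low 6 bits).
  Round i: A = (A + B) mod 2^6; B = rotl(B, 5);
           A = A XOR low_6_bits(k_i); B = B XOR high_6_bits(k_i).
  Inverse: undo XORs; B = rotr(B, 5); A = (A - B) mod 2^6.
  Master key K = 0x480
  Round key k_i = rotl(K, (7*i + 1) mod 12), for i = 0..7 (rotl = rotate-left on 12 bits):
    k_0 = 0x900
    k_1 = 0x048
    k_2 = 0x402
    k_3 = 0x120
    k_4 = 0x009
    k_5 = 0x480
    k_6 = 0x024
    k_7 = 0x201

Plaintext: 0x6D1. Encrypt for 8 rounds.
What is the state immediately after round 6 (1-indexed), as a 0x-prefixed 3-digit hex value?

0x28D

s_0 = plaintext = 0x6D1
s_1 = Round(s_0, k_0) = 0xB0C
s_2 = Round(s_1, k_1) = 0xC07
s_3 = Round(s_2, k_2) = 0xD73
s_4 = Round(s_3, k_3) = 0x23D
s_5 = Round(s_4, k_4) = 0x33E
s_6 = Round(s_5, k_5) = 0x28D
s_7 = Round(s_6, k_6) = 0xCE6
s_8 = Round(s_7, k_7) = 0x61B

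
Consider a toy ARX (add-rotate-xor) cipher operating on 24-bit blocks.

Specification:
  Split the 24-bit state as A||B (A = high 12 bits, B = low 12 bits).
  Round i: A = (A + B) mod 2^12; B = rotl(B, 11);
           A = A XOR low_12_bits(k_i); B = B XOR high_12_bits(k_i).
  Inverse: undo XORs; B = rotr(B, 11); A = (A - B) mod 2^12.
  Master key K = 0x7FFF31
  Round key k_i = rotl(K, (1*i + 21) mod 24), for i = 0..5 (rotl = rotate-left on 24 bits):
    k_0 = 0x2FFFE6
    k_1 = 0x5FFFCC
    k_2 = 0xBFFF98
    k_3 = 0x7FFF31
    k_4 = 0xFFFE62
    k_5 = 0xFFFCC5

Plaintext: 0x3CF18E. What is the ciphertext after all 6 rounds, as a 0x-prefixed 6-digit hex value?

0xCF31CE

s_0 = plaintext = 0x3CF18E
s_1 = Round(s_0, k_0) = 0xABB238
s_2 = Round(s_1, k_1) = 0x33F4E3
s_3 = Round(s_2, k_2) = 0x7BA18E
s_4 = Round(s_3, k_3) = 0x679738
s_5 = Round(s_4, k_4) = 0x3D3C63
s_6 = Round(s_5, k_5) = 0xCF31CE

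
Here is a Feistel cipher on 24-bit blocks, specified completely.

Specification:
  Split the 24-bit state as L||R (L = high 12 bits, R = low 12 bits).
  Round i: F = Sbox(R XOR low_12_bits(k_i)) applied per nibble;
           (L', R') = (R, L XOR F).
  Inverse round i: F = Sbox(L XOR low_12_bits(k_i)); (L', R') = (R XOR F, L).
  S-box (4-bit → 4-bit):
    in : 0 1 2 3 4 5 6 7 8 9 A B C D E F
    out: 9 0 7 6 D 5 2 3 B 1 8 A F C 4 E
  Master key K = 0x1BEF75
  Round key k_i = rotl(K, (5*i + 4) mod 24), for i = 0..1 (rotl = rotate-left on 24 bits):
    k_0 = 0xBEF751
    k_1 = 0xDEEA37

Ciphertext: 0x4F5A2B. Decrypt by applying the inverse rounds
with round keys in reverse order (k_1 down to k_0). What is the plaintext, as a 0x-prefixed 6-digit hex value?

s_0 = ciphertext = 0x4F5A2B
s_1 = InvRound(s_0, k_1) = 0xEDC4F5
s_2 = InvRound(s_1, k_0) = 0x549EDC

0x549EDC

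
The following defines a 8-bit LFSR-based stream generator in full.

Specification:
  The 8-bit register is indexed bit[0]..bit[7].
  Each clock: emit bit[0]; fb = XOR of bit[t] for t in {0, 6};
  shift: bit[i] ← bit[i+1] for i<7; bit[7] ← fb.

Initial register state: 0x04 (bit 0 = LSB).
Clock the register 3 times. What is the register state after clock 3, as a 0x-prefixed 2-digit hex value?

reg_0 = 0x04
clock 1: out=0, reg = 0x02
clock 2: out=0, reg = 0x01
clock 3: out=1, reg = 0x80

0x80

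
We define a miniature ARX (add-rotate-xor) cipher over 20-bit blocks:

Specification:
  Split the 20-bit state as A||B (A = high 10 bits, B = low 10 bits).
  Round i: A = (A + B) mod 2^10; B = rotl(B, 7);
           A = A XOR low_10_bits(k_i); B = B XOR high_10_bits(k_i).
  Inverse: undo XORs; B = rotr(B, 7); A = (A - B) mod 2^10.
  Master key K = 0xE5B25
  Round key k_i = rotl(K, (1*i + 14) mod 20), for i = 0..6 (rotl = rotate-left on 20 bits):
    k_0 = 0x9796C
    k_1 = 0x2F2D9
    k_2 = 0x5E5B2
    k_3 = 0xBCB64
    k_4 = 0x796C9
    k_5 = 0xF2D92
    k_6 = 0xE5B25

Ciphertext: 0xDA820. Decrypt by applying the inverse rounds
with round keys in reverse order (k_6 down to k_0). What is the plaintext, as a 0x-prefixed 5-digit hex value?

s_0 = ciphertext = 0xDA820
s_1 = InvRound(s_0, k_6) = 0xA61B7
s_2 = InvRound(s_1, k_5) = 0xC9BE4
s_3 = InvRound(s_2, k_4) = 0x78C0C
s_4 = InvRound(s_3, k_3) = 0xA4BF5
s_5 = InvRound(s_4, k_2) = 0xAEC65
s_6 = InvRound(s_5, k_1) = 0x666C9
s_7 = InvRound(s_6, k_0) = 0x0F0B9

0x0F0B9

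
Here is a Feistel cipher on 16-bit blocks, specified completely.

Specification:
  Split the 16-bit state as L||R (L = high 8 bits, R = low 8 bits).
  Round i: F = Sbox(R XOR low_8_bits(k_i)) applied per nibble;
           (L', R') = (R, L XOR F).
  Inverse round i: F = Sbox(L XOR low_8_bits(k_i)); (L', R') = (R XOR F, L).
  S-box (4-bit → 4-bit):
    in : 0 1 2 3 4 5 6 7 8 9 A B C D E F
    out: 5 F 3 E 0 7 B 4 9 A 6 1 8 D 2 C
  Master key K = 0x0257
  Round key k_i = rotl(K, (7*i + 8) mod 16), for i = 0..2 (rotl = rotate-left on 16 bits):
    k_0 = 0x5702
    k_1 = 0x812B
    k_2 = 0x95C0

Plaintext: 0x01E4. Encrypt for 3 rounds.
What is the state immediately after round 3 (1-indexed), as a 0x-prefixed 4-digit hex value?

0xBB6B

s_0 = plaintext = 0x01E4
s_1 = Round(s_0, k_0) = 0xE42A
s_2 = Round(s_1, k_1) = 0x2ABB
s_3 = Round(s_2, k_2) = 0xBB6B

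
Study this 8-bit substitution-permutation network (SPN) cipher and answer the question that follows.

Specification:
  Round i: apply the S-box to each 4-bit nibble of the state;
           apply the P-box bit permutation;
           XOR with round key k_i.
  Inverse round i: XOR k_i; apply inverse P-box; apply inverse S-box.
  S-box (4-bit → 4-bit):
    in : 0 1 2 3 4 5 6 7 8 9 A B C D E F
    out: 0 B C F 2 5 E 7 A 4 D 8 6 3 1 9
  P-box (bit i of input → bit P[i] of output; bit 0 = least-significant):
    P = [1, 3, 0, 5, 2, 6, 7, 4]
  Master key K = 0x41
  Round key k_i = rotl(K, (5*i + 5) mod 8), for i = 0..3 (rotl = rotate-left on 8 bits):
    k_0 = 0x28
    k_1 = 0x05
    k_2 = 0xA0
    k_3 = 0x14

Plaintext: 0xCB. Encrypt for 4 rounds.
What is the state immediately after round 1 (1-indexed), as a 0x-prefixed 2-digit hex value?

s_0 = plaintext = 0xCB
s_1 = Round(s_0, k_0) = 0xC8
s_2 = Round(s_1, k_1) = 0xED
s_3 = Round(s_2, k_2) = 0xAE
s_4 = Round(s_3, k_3) = 0x82

0xC8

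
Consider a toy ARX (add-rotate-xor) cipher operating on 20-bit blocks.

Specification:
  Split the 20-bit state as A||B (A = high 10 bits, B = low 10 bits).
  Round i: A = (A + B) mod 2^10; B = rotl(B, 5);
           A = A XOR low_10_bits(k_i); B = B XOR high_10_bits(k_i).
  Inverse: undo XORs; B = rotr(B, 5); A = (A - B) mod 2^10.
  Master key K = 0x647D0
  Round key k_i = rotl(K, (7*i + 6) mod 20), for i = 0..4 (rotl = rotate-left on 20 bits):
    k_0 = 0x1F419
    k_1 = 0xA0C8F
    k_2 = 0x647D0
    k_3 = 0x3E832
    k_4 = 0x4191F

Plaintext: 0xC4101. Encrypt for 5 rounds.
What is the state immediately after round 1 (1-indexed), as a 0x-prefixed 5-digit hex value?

s_0 = plaintext = 0xC4101
s_1 = Round(s_0, k_0) = 0x02055
s_2 = Round(s_1, k_1) = 0x34821
s_3 = Round(s_2, k_2) = 0xC8DB0
s_4 = Round(s_3, k_3) = 0x386F7
s_5 = Round(s_4, k_4) = 0xB1FF1

0x02055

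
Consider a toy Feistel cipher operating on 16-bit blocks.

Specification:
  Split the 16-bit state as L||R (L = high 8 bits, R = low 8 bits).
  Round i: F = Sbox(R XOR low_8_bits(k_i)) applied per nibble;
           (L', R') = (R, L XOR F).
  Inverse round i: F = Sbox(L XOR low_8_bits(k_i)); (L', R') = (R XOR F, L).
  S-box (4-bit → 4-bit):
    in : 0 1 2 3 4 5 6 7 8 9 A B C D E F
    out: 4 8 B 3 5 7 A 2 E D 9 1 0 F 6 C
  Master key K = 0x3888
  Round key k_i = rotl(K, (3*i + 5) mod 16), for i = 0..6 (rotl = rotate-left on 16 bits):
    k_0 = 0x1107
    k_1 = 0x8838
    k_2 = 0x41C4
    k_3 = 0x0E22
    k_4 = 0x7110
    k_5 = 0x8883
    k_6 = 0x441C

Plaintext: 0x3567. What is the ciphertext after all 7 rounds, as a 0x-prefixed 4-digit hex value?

0xBC7C

s_0 = plaintext = 0x3567
s_1 = Round(s_0, k_0) = 0x6791
s_2 = Round(s_1, k_1) = 0x91FA
s_3 = Round(s_2, k_2) = 0xFAA7
s_4 = Round(s_3, k_3) = 0xA71D
s_5 = Round(s_4, k_4) = 0x1DE8
s_6 = Round(s_5, k_5) = 0xE8BC
s_7 = Round(s_6, k_6) = 0xBC7C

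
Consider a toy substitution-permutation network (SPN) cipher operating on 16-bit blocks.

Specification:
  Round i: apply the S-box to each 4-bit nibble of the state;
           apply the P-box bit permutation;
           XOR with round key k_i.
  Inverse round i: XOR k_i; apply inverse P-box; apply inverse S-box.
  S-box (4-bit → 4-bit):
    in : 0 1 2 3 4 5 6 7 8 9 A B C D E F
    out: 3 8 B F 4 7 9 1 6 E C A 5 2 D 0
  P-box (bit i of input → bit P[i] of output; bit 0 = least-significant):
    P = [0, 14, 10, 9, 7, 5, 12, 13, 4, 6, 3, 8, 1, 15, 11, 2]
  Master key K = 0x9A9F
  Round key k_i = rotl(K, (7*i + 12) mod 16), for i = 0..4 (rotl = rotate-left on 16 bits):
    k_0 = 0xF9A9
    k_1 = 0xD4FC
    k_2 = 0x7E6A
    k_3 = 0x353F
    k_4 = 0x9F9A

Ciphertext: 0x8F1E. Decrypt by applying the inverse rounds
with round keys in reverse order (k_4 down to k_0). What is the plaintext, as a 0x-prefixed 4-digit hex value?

0xA937

s_0 = ciphertext = 0x8F1E
s_1 = InvRound(s_0, k_4) = 0x1FCF
s_2 = InvRound(s_1, k_3) = 0x4021
s_3 = InvRound(s_2, k_2) = 0xC8AE
s_4 = InvRound(s_3, k_1) = 0xC044
s_5 = InvRound(s_4, k_0) = 0xA937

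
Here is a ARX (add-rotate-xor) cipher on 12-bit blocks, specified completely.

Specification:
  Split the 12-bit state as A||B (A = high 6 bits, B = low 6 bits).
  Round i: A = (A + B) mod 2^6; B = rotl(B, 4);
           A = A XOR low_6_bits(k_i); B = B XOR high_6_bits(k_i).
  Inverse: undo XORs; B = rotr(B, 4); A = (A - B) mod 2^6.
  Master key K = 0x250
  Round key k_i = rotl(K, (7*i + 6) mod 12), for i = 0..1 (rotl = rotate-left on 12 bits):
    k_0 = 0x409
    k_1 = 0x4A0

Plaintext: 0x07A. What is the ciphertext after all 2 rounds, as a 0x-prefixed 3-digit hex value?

0x43D

s_0 = plaintext = 0x07A
s_1 = Round(s_0, k_0) = 0xCBE
s_2 = Round(s_1, k_1) = 0x43D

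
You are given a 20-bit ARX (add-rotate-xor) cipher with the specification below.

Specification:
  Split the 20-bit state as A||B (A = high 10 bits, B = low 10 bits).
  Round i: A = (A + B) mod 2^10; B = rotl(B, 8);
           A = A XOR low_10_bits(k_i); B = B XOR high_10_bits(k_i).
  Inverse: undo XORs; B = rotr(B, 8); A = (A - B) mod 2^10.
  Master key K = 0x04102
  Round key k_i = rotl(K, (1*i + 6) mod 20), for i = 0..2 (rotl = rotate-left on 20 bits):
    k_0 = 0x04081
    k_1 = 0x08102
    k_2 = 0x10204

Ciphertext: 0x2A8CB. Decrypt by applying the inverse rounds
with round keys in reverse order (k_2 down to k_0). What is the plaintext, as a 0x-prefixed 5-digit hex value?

s_0 = ciphertext = 0x2A8CB
s_1 = InvRound(s_0, k_2) = 0x20A2C
s_2 = InvRound(s_1, k_1) = 0x53832
s_3 = InvRound(s_2, k_0) = 0x51C88

0x51C88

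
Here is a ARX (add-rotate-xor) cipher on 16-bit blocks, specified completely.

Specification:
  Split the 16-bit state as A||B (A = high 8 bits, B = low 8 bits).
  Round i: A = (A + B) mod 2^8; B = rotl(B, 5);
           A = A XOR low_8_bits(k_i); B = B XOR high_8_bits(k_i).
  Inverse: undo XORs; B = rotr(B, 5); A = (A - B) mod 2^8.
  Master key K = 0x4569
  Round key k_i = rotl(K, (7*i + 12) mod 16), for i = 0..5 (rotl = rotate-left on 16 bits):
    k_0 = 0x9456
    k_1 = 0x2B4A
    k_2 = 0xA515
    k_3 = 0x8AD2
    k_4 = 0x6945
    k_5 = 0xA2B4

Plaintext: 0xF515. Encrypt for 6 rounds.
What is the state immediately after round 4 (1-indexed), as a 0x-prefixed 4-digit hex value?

0x3A89

s_0 = plaintext = 0xF515
s_1 = Round(s_0, k_0) = 0x5C36
s_2 = Round(s_1, k_1) = 0xD8ED
s_3 = Round(s_2, k_2) = 0xD018
s_4 = Round(s_3, k_3) = 0x3A89
s_5 = Round(s_4, k_4) = 0x8658
s_6 = Round(s_5, k_5) = 0x6AA9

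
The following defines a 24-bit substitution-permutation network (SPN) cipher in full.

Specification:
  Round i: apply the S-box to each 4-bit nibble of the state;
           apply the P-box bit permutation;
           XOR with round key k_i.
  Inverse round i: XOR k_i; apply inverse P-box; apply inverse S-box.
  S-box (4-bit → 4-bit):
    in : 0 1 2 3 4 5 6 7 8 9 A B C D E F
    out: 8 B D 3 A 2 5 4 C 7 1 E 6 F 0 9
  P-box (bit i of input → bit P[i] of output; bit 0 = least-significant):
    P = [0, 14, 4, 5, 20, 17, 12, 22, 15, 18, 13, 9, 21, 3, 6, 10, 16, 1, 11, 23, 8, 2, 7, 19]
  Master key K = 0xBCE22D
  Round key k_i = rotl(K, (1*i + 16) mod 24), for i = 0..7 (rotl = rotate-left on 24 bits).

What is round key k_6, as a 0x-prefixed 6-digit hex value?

K = 0xBCE22D
k_0 = rotl(K, (1*0+16) mod 24) = rotl(K, 16) = 0x2DBCE2
k_1 = rotl(K, (1*1+16) mod 24) = rotl(K, 17) = 0x5B79C4
k_2 = rotl(K, (1*2+16) mod 24) = rotl(K, 18) = 0xB6F388
k_3 = rotl(K, (1*3+16) mod 24) = rotl(K, 19) = 0x6DE711
k_4 = rotl(K, (1*4+16) mod 24) = rotl(K, 20) = 0xDBCE22
k_5 = rotl(K, (1*5+16) mod 24) = rotl(K, 21) = 0xB79C45
k_6 = rotl(K, (1*6+16) mod 24) = rotl(K, 22) = 0x6F388B

0x6F388B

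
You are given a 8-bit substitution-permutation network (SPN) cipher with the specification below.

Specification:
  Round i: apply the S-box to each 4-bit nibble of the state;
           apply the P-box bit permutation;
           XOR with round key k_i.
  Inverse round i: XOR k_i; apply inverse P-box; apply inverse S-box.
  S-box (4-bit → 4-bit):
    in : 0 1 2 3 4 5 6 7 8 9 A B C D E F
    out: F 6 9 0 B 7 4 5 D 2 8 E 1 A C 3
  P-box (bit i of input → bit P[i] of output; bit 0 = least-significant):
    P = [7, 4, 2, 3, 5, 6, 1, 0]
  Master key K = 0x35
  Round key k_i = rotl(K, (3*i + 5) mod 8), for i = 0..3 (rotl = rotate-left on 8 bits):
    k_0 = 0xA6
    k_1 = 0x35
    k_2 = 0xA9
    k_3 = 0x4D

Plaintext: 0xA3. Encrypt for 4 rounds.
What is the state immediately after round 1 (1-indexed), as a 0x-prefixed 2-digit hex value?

0xA7

s_0 = plaintext = 0xA3
s_1 = Round(s_0, k_0) = 0xA7
s_2 = Round(s_1, k_1) = 0xB0
s_3 = Round(s_2, k_2) = 0x76
s_4 = Round(s_3, k_3) = 0x6B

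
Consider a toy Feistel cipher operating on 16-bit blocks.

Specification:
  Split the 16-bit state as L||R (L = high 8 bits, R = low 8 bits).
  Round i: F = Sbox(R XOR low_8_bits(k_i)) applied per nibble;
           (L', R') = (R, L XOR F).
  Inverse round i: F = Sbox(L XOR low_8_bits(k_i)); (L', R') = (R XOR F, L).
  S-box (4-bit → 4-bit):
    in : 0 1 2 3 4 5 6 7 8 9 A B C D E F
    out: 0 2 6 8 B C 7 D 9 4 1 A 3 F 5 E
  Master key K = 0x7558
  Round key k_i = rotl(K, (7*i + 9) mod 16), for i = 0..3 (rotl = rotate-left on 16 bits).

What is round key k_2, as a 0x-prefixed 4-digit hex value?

K = 0x7558
k_0 = rotl(K, (7*0+9) mod 16) = rotl(K, 9) = 0xB0EA
k_1 = rotl(K, (7*1+9) mod 16) = rotl(K, 0) = 0x7558
k_2 = rotl(K, (7*2+9) mod 16) = rotl(K, 7) = 0xAC3A

0xAC3A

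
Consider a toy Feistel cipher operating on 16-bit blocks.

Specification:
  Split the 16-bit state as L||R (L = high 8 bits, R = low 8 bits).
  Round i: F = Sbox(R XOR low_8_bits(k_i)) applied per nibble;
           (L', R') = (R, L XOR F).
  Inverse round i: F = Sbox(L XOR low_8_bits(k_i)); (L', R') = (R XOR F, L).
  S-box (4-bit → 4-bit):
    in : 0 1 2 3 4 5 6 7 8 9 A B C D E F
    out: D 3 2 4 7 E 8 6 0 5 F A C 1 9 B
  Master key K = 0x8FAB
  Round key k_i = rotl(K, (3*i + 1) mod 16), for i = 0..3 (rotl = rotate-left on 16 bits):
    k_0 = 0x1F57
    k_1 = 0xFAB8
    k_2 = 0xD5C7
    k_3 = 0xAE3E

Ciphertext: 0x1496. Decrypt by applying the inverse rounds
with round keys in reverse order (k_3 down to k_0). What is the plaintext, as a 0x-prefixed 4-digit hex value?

s_0 = ciphertext = 0x1496
s_1 = InvRound(s_0, k_3) = 0xB914
s_2 = InvRound(s_1, k_2) = 0x7DB9
s_3 = InvRound(s_2, k_1) = 0x777D
s_4 = InvRound(s_3, k_0) = 0x5077

0x5077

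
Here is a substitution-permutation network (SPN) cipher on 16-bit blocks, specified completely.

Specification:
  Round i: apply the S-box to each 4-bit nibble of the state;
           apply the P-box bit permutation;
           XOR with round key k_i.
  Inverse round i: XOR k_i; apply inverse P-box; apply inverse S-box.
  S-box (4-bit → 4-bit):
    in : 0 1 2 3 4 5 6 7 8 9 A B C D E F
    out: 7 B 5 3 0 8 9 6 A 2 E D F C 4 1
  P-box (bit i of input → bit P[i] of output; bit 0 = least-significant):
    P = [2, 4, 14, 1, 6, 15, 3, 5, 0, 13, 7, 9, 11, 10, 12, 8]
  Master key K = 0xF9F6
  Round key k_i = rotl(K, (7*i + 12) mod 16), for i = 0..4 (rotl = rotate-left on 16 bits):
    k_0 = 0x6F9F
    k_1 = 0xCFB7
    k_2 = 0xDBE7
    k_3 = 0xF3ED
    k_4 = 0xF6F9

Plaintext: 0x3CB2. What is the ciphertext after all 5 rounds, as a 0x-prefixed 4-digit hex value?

0x8CBF

s_0 = plaintext = 0x3CB2
s_1 = Round(s_0, k_0) = 0x0172
s_2 = Round(s_1, k_1) = 0x31BA
s_3 = Round(s_2, k_2) = 0xB59C
s_4 = Round(s_3, k_3) = 0x28FB
s_5 = Round(s_4, k_4) = 0x8CBF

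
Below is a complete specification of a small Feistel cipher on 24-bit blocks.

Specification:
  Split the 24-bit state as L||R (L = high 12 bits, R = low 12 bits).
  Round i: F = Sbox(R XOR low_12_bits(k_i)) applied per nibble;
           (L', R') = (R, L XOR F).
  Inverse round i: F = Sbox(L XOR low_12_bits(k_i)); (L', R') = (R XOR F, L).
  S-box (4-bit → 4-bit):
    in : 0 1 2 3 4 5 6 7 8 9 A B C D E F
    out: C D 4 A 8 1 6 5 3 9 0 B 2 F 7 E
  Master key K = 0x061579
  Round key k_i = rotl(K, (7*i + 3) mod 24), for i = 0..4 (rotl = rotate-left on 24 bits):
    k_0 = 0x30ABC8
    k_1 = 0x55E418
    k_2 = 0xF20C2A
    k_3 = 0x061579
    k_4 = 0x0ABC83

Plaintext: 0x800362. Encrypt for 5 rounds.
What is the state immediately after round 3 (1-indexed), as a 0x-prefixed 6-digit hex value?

0xDB169B

s_0 = plaintext = 0x800362
s_1 = Round(s_0, k_0) = 0x362B00
s_2 = Round(s_1, k_1) = 0xB00DB1
s_3 = Round(s_2, k_2) = 0xDB169B
s_4 = Round(s_3, k_3) = 0x69B7C5
s_5 = Round(s_4, k_4) = 0x7C5D1D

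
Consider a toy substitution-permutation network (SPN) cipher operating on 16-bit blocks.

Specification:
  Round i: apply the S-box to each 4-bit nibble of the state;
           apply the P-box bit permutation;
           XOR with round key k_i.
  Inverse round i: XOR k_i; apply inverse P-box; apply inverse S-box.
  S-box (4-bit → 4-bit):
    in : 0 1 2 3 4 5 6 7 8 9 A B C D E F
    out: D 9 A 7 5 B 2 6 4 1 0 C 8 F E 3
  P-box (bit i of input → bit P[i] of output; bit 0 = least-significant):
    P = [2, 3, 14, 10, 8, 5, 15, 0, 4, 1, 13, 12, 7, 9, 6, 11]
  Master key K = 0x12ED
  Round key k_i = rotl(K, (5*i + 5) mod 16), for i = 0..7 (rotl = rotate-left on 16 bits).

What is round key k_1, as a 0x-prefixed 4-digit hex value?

K = 0x12ED
k_0 = rotl(K, (5*0+5) mod 16) = rotl(K, 5) = 0x5DA2
k_1 = rotl(K, (5*1+5) mod 16) = rotl(K, 10) = 0xB44B

0xB44B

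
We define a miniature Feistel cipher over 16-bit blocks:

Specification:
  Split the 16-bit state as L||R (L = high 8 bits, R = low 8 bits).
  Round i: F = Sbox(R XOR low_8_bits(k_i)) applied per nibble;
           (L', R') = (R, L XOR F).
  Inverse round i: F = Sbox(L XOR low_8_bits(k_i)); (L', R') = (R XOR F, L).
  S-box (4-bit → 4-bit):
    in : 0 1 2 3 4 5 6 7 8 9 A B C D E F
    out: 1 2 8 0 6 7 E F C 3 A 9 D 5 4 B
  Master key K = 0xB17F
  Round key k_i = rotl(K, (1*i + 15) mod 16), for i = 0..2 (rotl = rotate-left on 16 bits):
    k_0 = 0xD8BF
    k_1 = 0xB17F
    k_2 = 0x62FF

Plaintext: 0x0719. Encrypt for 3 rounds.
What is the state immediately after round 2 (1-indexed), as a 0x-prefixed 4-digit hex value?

0xA947

s_0 = plaintext = 0x0719
s_1 = Round(s_0, k_0) = 0x19A9
s_2 = Round(s_1, k_1) = 0xA947
s_3 = Round(s_2, k_2) = 0x4735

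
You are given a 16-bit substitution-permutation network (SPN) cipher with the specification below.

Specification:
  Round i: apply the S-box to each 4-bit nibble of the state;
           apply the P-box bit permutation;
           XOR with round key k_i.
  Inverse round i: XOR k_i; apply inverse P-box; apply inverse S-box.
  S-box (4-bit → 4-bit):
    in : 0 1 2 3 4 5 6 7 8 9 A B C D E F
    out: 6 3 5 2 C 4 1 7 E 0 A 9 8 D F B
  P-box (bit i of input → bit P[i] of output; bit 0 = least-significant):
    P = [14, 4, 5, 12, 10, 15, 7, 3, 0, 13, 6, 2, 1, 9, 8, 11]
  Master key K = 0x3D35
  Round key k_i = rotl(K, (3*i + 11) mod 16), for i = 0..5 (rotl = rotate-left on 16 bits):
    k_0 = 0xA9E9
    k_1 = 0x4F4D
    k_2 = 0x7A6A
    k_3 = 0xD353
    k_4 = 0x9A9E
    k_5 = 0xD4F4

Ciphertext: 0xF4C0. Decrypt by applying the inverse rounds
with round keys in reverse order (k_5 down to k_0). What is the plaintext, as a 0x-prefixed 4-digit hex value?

s_0 = ciphertext = 0xF4C0
s_1 = InvRound(s_0, k_5) = 0x9A90
s_2 = InvRound(s_1, k_4) = 0x6CC9
s_3 = InvRound(s_2, k_3) = 0xE3EA
s_4 = InvRound(s_3, k_2) = 0x490C
s_5 = InvRound(s_4, k_1) = 0x3269
s_6 = InvRound(s_5, k_0) = 0x890C

0x890C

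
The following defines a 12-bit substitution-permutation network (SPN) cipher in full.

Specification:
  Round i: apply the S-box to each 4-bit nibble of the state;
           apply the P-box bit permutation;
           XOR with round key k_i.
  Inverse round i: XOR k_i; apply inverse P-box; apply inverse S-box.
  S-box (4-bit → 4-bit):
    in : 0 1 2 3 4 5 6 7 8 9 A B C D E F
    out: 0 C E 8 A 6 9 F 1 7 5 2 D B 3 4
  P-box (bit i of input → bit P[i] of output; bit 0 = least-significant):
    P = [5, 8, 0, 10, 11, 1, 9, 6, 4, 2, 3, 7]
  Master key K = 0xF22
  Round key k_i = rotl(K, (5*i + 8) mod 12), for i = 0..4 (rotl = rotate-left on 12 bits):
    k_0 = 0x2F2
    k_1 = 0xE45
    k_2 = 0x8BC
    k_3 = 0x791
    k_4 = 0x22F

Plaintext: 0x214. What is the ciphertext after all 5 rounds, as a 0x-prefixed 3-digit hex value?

s_0 = plaintext = 0x214
s_1 = Round(s_0, k_0) = 0x53E
s_2 = Round(s_1, k_1) = 0xF29
s_3 = Round(s_2, k_2) = 0xBD7
s_4 = Round(s_3, k_3) = 0xAF6
s_5 = Round(s_4, k_4) = 0x417

0x417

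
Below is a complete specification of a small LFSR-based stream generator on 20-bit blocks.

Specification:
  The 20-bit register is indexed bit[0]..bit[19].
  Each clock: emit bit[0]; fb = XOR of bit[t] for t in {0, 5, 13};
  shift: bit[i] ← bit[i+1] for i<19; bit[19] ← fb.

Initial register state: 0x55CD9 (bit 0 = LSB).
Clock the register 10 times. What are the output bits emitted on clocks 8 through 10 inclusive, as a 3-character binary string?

reg_0 = 0x55CD9
clock 1: out=1, reg = 0xAAE6C
clock 2: out=0, reg = 0x55736
clock 3: out=0, reg = 0xAAB9B
clock 4: out=1, reg = 0x555CD
clock 5: out=1, reg = 0xAAAE6
clock 6: out=0, reg = 0x55573
clock 7: out=1, reg = 0x2AAB9
clock 8: out=1, reg = 0x9555C
clock 9: out=0, reg = 0x4AAAE
clock 10: out=0, reg = 0x25557

100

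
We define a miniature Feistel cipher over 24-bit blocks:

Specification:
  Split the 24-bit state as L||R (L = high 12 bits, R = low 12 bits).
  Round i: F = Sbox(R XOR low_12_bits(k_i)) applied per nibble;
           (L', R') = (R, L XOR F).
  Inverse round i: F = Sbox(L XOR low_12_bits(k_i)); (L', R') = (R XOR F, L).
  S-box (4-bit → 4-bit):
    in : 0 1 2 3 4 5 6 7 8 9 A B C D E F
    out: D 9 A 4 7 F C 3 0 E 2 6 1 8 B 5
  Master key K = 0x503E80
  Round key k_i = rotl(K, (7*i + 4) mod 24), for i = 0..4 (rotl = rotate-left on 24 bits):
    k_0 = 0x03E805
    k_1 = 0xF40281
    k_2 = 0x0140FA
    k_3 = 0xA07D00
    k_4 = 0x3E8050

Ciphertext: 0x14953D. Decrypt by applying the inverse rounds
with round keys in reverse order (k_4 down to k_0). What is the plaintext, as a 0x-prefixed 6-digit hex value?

0xA79374

s_0 = ciphertext = 0x14953D
s_1 = InvRound(s_0, k_4) = 0xCA3149
s_2 = InvRound(s_1, k_3) = 0x86DCA3
s_3 = InvRound(s_2, k_2) = 0xC4086D
s_4 = InvRound(s_3, k_1) = 0x374C40
s_5 = InvRound(s_4, k_0) = 0xA79374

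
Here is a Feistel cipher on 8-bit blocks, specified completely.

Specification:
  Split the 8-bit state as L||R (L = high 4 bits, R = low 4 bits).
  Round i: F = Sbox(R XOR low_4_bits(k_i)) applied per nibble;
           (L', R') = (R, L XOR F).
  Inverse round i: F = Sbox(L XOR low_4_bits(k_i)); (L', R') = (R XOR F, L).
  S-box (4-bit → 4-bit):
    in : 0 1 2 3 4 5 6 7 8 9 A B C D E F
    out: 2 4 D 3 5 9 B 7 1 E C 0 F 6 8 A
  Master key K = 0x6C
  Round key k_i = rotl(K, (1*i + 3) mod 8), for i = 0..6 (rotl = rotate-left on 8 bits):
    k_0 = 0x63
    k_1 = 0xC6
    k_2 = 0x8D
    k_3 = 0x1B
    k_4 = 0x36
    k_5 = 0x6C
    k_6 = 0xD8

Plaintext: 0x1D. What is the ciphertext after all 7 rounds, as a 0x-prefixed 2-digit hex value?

s_0 = plaintext = 0x1D
s_1 = Round(s_0, k_0) = 0xD9
s_2 = Round(s_1, k_1) = 0x97
s_3 = Round(s_2, k_2) = 0x75
s_4 = Round(s_3, k_3) = 0x5F
s_5 = Round(s_4, k_4) = 0xFB
s_6 = Round(s_5, k_5) = 0xB8
s_7 = Round(s_6, k_6) = 0x89

0x89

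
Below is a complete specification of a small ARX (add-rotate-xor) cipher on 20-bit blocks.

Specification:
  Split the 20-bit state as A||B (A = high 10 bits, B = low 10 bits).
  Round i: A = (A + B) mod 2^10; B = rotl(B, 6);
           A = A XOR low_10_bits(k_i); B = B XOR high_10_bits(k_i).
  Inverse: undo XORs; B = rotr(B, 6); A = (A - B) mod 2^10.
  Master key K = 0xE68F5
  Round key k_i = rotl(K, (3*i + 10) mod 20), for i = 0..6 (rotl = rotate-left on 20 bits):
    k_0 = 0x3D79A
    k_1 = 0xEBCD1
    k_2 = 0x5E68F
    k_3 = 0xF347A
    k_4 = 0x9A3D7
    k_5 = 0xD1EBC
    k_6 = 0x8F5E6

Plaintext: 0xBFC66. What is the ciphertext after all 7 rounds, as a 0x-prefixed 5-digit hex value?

0x0A375

s_0 = plaintext = 0xBFC66
s_1 = Round(s_0, k_0) = 0x3FD73
s_2 = Round(s_1, k_1) = 0xA8F78
s_3 = Round(s_2, k_2) = 0x2534E
s_4 = Round(s_3, k_3) = 0xE6079
s_5 = Round(s_4, k_4) = 0xF182F
s_6 = Round(s_5, k_5) = 0x52485
s_7 = Round(s_6, k_6) = 0x0A375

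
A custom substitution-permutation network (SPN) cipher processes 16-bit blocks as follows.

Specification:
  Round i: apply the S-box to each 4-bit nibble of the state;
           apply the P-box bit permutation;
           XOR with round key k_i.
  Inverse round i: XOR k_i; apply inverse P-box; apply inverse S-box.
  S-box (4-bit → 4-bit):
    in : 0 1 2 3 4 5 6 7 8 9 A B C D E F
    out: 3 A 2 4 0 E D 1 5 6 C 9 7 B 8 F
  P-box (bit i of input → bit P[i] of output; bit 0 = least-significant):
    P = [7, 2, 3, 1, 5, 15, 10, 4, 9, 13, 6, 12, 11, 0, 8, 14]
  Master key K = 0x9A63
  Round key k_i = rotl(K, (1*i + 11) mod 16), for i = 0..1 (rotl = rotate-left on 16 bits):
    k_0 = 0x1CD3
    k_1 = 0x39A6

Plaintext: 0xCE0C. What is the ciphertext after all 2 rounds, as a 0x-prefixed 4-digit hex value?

s_0 = plaintext = 0xCE0C
s_1 = Round(s_0, k_0) = 0x857E
s_2 = Round(s_1, k_1) = 0x00C4

0x00C4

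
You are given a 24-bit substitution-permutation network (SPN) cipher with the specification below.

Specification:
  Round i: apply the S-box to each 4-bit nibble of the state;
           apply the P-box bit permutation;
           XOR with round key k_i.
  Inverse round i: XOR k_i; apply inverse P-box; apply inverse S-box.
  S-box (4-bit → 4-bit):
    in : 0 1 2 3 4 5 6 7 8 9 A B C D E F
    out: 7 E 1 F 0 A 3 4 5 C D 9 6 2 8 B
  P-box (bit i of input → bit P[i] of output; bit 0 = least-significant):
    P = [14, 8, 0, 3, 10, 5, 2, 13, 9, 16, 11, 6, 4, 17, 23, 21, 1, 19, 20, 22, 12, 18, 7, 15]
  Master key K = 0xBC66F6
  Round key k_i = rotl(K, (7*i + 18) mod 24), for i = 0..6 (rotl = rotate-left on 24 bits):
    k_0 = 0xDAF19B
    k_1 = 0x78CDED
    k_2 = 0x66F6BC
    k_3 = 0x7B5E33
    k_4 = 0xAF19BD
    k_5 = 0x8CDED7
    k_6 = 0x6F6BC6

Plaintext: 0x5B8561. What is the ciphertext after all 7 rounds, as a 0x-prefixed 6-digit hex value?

s_0 = plaintext = 0x5B8561
s_1 = Round(s_0, k_0) = 0x1F74E0
s_2 = Round(s_1, k_1) = 0xB42C6E
s_3 = Round(s_2, k_2) = 0x676A84
s_4 = Round(s_3, k_3) = 0x6D4067
s_5 = Round(s_4, k_4) = 0xA2079C
s_6 = Round(s_5, k_5) = 0x0E6740
s_7 = Round(s_6, k_6) = 0x293257

0x293257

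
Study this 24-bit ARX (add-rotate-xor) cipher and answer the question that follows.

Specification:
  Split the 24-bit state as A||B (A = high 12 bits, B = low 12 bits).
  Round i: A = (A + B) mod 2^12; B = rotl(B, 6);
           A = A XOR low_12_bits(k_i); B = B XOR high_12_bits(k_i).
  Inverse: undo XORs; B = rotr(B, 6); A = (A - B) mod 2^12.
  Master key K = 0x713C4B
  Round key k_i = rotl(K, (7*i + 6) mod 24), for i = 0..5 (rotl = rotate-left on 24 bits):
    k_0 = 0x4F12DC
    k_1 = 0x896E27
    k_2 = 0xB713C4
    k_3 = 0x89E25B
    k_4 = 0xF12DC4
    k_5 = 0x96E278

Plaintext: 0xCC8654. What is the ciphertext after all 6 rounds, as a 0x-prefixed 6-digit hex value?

s_0 = plaintext = 0xCC8654
s_1 = Round(s_0, k_0) = 0x1C01E8
s_2 = Round(s_1, k_1) = 0xD8F291
s_3 = Round(s_2, k_2) = 0x3E4F3B
s_4 = Round(s_3, k_3) = 0x144662
s_5 = Round(s_4, k_4) = 0xA6278B
s_6 = Round(s_5, k_5) = 0x395BB0

0x395BB0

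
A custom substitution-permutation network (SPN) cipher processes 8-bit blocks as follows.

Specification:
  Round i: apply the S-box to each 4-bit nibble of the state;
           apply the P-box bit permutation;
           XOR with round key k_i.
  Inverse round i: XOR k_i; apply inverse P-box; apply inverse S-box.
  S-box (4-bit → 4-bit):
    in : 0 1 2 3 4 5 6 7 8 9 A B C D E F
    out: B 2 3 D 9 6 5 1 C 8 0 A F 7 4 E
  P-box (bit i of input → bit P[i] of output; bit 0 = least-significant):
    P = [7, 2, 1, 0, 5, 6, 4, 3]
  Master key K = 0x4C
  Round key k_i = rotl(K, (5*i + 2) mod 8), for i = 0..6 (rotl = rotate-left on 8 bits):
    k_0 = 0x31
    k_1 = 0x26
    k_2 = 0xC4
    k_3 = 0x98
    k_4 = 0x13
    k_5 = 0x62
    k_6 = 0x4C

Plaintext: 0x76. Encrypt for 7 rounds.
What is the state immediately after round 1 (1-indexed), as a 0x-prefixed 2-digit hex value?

s_0 = plaintext = 0x76
s_1 = Round(s_0, k_0) = 0x93
s_2 = Round(s_1, k_1) = 0xAD
s_3 = Round(s_2, k_2) = 0x42
s_4 = Round(s_3, k_3) = 0x34
s_5 = Round(s_4, k_4) = 0xAA
s_6 = Round(s_5, k_5) = 0x62
s_7 = Round(s_6, k_6) = 0xF8

0x93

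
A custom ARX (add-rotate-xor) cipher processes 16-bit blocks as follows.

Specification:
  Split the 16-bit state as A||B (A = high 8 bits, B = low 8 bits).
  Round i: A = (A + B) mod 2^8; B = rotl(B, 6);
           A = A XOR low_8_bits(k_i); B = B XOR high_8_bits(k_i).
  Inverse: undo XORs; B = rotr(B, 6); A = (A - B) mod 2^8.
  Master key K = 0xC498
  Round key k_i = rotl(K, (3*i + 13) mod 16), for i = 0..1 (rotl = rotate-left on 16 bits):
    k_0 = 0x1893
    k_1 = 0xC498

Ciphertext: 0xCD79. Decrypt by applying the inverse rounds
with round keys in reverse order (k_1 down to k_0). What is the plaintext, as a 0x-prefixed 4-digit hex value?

s_0 = ciphertext = 0xCD79
s_1 = InvRound(s_0, k_1) = 0x5FF6
s_2 = InvRound(s_1, k_0) = 0x11BB

0x11BB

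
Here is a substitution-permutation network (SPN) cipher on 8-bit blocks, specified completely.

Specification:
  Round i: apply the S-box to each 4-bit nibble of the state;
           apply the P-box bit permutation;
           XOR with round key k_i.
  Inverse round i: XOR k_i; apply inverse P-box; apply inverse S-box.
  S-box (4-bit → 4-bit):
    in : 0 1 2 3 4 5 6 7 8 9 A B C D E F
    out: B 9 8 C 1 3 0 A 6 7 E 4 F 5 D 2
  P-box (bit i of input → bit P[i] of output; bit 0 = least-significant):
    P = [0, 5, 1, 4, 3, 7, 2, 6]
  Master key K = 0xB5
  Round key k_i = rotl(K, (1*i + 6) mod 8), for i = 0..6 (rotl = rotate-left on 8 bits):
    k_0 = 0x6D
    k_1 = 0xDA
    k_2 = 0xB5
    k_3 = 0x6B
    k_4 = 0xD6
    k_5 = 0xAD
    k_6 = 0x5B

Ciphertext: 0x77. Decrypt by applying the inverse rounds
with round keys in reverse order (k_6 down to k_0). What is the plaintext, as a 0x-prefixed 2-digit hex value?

s_0 = ciphertext = 0x77
s_1 = InvRound(s_0, k_6) = 0xDF
s_2 = InvRound(s_1, k_5) = 0x2A
s_3 = InvRound(s_2, k_4) = 0xC7
s_4 = InvRound(s_3, k_3) = 0x9F
s_5 = InvRound(s_4, k_2) = 0x48
s_6 = InvRound(s_5, k_1) = 0xF3
s_7 = InvRound(s_6, k_0) = 0x93

0x93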